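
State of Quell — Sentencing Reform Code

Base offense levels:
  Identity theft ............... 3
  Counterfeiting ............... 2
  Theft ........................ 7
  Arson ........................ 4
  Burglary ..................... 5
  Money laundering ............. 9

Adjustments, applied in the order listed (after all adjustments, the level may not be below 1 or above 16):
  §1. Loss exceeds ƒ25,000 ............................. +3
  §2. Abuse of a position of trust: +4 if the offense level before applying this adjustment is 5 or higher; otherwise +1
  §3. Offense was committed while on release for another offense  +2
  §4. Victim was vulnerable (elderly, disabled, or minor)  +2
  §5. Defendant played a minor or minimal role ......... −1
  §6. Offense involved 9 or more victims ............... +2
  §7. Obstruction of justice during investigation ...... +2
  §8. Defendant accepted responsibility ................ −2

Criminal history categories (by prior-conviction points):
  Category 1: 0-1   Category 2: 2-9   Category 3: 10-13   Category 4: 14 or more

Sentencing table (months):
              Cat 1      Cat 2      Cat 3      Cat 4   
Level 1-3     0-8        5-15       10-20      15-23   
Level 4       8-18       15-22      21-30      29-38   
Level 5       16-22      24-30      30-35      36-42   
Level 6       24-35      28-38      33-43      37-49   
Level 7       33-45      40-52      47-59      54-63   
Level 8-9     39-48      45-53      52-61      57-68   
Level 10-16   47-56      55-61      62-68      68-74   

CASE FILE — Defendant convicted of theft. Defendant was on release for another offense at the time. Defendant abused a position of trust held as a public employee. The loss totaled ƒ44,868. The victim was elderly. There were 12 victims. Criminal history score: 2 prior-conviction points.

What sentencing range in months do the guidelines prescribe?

55-61 months

Base offense level for theft: 7.
§1 applies: 7 + 3 = 10.
§2 applies (level before this adjustment is 10 ≥ 5, so +4): 10 + 4 = 14.
§3 applies: 14 + 2 = 16.
§4 applies: 16 + 2 = 18.
§6 applies: 18 + 2 = 20.
§8 does not apply.
Level 20 exceeds the maximum of 16; capped at 16.
Final offense level: 16.
Criminal history: 2 prior points → Category 2 (2-9).
Level 16 falls in the 10-16 band.
Grid: Level 10-16 × Category 2 = 55-61 months.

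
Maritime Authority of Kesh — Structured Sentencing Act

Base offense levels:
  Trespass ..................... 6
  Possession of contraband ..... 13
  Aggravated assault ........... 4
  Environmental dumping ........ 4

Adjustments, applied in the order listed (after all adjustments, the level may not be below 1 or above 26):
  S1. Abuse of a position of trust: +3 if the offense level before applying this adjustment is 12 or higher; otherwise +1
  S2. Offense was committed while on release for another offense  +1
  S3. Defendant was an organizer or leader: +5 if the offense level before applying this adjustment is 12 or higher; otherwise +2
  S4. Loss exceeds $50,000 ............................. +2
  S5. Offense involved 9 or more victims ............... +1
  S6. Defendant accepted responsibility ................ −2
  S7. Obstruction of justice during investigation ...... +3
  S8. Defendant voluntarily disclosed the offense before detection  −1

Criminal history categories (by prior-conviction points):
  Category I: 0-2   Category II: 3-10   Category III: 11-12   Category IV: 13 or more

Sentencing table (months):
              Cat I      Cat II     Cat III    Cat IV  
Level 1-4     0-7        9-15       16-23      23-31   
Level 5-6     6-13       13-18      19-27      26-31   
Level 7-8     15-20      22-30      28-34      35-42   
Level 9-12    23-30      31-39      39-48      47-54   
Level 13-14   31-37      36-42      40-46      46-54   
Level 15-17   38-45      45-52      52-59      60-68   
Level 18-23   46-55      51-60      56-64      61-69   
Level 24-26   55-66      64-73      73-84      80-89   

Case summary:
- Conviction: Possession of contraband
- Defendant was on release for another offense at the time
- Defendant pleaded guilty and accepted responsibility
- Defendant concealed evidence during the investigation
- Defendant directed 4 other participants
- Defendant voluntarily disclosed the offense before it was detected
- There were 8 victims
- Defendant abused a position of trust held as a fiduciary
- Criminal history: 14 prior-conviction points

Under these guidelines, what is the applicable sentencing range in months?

Base offense level for possession of contraband: 13.
S1 applies (level before this adjustment is 13 ≥ 12, so +3): 13 + 3 = 16.
S2 applies: 16 + 1 = 17.
S3 applies (level before this adjustment is 17 ≥ 12, so +5): 17 + 5 = 22.
S4 does not apply.
S5 does not apply.
S6 applies: 22 − 2 = 20.
S7 applies: 20 + 3 = 23.
S8 applies: 23 − 1 = 22.
Final offense level: 22.
Criminal history: 14 prior points → Category IV (13+).
Level 22 falls in the 18-23 band.
Grid: Level 18-23 × Category IV = 61-69 months.

61-69 months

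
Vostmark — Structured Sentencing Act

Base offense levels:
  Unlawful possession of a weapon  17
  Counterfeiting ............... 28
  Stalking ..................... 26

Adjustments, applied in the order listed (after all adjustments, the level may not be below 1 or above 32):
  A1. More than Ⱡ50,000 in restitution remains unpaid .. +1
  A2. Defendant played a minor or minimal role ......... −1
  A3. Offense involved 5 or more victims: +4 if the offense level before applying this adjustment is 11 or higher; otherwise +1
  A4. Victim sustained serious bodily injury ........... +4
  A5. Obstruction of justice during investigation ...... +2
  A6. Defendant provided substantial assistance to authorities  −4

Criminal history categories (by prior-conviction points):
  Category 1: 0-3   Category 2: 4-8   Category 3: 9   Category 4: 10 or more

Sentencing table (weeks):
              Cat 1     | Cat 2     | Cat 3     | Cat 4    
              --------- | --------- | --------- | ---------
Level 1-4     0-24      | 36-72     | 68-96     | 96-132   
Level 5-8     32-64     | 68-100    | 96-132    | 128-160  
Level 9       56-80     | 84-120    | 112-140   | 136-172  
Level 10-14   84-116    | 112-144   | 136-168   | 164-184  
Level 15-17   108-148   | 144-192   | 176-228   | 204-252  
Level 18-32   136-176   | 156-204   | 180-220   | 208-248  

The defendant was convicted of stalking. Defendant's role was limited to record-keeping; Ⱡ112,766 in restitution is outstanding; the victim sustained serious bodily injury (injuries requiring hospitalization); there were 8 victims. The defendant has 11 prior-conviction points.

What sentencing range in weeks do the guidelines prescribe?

208-248 weeks

Base offense level for stalking: 26.
A1 applies: 26 + 1 = 27.
A2 applies: 27 − 1 = 26.
A3 applies (level before this adjustment is 26 ≥ 11, so +4): 26 + 4 = 30.
A4 applies: 30 + 4 = 34.
A6 does not apply.
Level 34 exceeds the maximum of 32; capped at 32.
Final offense level: 32.
Criminal history: 11 prior points → Category 4 (10+).
Level 32 falls in the 18-32 band.
Grid: Level 18-32 × Category 4 = 208-248 weeks.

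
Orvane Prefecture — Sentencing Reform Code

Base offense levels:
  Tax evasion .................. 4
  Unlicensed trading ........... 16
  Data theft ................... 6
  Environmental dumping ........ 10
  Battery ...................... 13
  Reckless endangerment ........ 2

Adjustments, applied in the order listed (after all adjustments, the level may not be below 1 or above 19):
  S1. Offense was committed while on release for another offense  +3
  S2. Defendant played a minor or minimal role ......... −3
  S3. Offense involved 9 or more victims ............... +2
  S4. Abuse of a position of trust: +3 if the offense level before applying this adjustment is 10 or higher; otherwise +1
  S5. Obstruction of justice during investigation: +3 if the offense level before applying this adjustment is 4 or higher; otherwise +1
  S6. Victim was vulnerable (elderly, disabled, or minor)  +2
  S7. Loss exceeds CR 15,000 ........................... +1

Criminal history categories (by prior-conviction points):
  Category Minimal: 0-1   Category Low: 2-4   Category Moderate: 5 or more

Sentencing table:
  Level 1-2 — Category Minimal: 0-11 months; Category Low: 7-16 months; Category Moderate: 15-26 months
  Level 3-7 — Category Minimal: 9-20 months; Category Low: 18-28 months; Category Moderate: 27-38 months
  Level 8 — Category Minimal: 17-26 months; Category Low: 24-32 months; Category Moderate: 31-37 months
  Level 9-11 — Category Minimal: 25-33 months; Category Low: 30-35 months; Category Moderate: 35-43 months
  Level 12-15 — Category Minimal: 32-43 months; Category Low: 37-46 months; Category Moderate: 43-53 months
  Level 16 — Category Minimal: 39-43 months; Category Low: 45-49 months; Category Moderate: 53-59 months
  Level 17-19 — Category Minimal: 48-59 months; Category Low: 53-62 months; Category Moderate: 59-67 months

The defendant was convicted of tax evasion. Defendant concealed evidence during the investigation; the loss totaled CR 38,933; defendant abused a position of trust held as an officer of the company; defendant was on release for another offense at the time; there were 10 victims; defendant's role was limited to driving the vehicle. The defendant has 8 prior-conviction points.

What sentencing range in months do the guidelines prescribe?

Base offense level for tax evasion: 4.
S1 applies: 4 + 3 = 7.
S2 applies: 7 − 3 = 4.
S3 applies: 4 + 2 = 6.
S4 applies (level before this adjustment is 6 < 10, so +1): 6 + 1 = 7.
S5 applies (level before this adjustment is 7 ≥ 4, so +3): 7 + 3 = 10.
S6 does not apply.
S7 applies: 10 + 1 = 11.
Final offense level: 11.
Criminal history: 8 prior points → Category Moderate (5+).
Level 11 falls in the 9-11 band.
Grid: Level 9-11 × Category Moderate = 35-43 months.

35-43 months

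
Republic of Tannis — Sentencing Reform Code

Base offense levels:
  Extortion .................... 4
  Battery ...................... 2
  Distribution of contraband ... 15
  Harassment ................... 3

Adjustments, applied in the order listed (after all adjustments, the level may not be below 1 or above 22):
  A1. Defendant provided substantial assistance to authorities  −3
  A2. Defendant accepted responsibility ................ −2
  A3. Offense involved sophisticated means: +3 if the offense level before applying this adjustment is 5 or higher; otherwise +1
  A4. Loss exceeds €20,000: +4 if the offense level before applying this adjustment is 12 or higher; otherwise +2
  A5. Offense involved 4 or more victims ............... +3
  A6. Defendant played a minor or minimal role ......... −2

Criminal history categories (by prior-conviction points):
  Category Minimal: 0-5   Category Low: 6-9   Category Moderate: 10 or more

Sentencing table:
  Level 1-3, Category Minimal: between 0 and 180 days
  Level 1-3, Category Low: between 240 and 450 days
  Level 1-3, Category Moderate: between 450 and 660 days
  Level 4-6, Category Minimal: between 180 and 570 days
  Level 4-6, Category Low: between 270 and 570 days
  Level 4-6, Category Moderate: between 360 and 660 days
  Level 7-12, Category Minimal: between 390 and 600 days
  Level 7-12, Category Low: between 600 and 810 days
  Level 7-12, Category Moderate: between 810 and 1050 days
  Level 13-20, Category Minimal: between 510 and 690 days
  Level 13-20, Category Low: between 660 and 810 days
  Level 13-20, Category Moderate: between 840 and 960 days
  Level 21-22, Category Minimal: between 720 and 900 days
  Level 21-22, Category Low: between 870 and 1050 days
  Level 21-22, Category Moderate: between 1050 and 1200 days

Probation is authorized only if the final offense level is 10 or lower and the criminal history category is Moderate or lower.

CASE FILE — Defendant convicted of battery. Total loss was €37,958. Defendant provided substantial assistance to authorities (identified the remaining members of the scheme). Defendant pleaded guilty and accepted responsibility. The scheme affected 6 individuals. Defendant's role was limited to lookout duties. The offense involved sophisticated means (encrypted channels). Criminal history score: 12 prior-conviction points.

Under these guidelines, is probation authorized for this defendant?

Yes

Base offense level for battery: 2.
A1 applies: 2 − 3 = -1.
A2 applies: -1 − 2 = -3.
A3 applies (level before this adjustment is -3 < 5, so +1): -3 + 1 = -2.
A4 applies (level before this adjustment is -2 < 12, so +2): -2 + 2 = 0.
A5 applies: 0 + 3 = 3.
A6 applies: 3 − 2 = 1.
Final offense level: 1.
Criminal history: 12 prior points → Category Moderate (10+).
Level 1 falls in the 1-3 band.
Grid: Level 1-3 × Category Moderate = 450-660 days.
Probation check: level 1 ≤ 10 and category Moderate ≤ Moderate → eligible.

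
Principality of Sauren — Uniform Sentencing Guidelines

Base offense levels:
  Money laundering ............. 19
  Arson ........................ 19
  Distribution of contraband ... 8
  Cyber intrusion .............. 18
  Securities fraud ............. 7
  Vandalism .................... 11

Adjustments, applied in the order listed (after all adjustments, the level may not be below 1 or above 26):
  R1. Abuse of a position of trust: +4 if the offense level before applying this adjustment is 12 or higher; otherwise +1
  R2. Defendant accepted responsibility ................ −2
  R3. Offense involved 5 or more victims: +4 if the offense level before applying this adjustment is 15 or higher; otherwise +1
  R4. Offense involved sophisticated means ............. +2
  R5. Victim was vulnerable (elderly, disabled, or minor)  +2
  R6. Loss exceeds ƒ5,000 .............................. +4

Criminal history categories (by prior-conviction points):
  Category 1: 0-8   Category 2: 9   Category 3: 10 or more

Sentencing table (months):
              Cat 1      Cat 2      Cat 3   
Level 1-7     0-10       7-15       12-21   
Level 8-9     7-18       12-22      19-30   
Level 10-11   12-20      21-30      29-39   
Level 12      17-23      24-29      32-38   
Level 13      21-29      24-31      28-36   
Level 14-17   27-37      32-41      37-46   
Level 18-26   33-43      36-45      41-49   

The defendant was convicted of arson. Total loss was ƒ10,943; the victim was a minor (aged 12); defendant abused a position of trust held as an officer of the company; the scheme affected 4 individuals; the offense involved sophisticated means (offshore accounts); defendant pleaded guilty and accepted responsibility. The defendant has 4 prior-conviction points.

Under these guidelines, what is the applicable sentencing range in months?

33-43 months

Base offense level for arson: 19.
R1 applies (level before this adjustment is 19 ≥ 12, so +4): 19 + 4 = 23.
R2 applies: 23 − 2 = 21.
R4 applies: 21 + 2 = 23.
R5 applies: 23 + 2 = 25.
R6 applies: 25 + 4 = 29.
Level 29 exceeds the maximum of 26; capped at 26.
Final offense level: 26.
Criminal history: 4 prior points → Category 1 (0-8).
Level 26 falls in the 18-26 band.
Grid: Level 18-26 × Category 1 = 33-43 months.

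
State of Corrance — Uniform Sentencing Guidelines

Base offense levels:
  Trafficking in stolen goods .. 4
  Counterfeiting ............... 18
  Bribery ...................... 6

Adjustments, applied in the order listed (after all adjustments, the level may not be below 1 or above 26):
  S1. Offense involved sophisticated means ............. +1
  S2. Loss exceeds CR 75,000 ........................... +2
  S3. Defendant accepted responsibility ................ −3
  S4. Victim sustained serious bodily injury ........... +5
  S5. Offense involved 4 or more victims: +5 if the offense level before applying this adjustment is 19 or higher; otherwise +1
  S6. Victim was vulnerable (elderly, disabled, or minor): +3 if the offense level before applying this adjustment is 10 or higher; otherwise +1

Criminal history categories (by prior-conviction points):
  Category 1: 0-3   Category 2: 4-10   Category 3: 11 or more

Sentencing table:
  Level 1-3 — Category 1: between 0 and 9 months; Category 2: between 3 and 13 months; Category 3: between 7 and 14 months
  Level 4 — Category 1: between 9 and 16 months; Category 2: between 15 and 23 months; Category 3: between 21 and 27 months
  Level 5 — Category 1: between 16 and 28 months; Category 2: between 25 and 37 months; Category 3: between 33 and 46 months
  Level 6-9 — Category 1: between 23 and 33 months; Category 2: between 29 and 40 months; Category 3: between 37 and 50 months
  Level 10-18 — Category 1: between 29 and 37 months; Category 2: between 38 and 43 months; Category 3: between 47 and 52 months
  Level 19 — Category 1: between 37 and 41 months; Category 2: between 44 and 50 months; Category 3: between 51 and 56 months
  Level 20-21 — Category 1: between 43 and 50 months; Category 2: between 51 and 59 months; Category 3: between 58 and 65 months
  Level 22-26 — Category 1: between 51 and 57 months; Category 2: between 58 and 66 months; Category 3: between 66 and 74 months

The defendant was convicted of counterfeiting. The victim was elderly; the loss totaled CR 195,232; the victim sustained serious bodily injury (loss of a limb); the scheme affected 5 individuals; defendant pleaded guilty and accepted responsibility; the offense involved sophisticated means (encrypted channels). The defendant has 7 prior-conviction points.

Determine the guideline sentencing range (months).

58-66 months

Base offense level for counterfeiting: 18.
S1 applies: 18 + 1 = 19.
S2 applies: 19 + 2 = 21.
S3 applies: 21 − 3 = 18.
S4 applies: 18 + 5 = 23.
S5 applies (level before this adjustment is 23 ≥ 19, so +5): 23 + 5 = 28.
S6 applies (level before this adjustment is 28 ≥ 10, so +3): 28 + 3 = 31.
Level 31 exceeds the maximum of 26; capped at 26.
Final offense level: 26.
Criminal history: 7 prior points → Category 2 (4-10).
Level 26 falls in the 22-26 band.
Grid: Level 22-26 × Category 2 = 58-66 months.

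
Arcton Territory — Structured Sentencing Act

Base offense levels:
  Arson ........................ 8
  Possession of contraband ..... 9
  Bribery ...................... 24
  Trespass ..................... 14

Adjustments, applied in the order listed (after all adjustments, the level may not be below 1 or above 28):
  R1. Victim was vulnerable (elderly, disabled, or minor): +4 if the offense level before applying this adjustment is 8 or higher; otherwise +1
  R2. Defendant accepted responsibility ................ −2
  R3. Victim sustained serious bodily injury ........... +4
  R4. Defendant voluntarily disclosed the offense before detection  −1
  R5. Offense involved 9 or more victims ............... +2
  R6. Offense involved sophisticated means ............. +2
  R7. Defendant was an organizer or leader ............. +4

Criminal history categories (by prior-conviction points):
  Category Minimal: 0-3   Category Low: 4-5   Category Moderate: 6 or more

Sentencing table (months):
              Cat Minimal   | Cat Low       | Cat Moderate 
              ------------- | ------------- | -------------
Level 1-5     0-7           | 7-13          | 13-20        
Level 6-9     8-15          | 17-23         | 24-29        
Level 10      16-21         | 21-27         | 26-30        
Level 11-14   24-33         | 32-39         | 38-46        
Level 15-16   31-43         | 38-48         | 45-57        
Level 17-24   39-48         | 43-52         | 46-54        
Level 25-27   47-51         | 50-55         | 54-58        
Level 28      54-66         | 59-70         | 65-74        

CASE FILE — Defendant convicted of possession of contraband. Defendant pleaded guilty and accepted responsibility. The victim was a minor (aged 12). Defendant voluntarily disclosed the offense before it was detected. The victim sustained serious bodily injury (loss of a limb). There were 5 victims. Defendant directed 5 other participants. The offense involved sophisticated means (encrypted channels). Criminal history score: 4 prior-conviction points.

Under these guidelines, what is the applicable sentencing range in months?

Base offense level for possession of contraband: 9.
R1 applies (level before this adjustment is 9 ≥ 8, so +4): 9 + 4 = 13.
R2 applies: 13 − 2 = 11.
R3 applies: 11 + 4 = 15.
R4 applies: 15 − 1 = 14.
R6 applies: 14 + 2 = 16.
R7 applies: 16 + 4 = 20.
Final offense level: 20.
Criminal history: 4 prior points → Category Low (4-5).
Level 20 falls in the 17-24 band.
Grid: Level 17-24 × Category Low = 43-52 months.

43-52 months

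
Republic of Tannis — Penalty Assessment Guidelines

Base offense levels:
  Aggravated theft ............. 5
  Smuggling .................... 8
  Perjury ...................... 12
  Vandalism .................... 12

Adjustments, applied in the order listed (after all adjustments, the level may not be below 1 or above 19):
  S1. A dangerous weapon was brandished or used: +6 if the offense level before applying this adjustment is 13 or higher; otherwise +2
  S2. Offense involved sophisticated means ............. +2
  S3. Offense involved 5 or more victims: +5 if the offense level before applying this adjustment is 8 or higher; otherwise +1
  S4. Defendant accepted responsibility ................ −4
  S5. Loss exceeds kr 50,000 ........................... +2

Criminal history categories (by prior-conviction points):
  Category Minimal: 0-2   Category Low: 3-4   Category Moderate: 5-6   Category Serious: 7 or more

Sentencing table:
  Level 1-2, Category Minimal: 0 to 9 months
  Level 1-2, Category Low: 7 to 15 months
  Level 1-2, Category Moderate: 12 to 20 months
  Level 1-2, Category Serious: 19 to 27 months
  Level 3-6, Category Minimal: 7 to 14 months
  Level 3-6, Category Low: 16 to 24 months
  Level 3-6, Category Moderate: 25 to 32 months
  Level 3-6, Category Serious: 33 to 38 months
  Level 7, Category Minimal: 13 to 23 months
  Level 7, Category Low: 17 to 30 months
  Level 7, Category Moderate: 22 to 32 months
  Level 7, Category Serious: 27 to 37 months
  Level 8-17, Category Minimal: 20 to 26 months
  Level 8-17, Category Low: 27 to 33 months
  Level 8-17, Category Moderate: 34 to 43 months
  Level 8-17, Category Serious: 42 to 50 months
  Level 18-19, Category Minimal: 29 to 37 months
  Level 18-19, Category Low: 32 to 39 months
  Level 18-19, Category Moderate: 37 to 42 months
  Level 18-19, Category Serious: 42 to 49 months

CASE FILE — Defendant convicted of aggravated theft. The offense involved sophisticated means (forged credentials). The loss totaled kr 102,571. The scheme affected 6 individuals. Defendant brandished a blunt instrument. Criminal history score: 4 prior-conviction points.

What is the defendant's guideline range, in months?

27-33 months

Base offense level for aggravated theft: 5.
S1 applies (level before this adjustment is 5 < 13, so +2): 5 + 2 = 7.
S2 applies: 7 + 2 = 9.
S3 applies (level before this adjustment is 9 ≥ 8, so +5): 9 + 5 = 14.
S4 does not apply.
S5 applies: 14 + 2 = 16.
Final offense level: 16.
Criminal history: 4 prior points → Category Low (3-4).
Level 16 falls in the 8-17 band.
Grid: Level 8-17 × Category Low = 27-33 months.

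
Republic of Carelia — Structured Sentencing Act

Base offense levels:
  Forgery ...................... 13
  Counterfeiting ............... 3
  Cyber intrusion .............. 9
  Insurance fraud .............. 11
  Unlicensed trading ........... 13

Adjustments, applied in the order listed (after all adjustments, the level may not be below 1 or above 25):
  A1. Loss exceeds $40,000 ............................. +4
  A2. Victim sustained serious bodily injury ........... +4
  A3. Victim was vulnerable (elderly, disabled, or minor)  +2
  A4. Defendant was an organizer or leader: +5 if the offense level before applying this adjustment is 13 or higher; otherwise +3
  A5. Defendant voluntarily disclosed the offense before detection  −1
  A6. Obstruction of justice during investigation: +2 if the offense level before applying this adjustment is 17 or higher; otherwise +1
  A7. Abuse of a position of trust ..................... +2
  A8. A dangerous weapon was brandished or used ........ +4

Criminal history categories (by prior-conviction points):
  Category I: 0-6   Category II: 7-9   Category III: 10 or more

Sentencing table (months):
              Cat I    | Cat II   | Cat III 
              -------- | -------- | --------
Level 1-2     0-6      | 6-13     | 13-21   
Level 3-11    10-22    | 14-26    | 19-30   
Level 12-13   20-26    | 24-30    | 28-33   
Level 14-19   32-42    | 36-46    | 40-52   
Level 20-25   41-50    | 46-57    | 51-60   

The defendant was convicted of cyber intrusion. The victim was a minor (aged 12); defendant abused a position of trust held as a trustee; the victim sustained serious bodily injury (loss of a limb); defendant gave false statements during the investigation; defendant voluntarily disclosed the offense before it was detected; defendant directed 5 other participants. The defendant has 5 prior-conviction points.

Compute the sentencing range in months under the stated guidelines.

Base offense level for cyber intrusion: 9.
A2 applies: 9 + 4 = 13.
A3 applies: 13 + 2 = 15.
A4 applies (level before this adjustment is 15 ≥ 13, so +5): 15 + 5 = 20.
A5 applies: 20 − 1 = 19.
A6 applies (level before this adjustment is 19 ≥ 17, so +2): 19 + 2 = 21.
A7 applies: 21 + 2 = 23.
Final offense level: 23.
Criminal history: 5 prior points → Category I (0-6).
Level 23 falls in the 20-25 band.
Grid: Level 20-25 × Category I = 41-50 months.

41-50 months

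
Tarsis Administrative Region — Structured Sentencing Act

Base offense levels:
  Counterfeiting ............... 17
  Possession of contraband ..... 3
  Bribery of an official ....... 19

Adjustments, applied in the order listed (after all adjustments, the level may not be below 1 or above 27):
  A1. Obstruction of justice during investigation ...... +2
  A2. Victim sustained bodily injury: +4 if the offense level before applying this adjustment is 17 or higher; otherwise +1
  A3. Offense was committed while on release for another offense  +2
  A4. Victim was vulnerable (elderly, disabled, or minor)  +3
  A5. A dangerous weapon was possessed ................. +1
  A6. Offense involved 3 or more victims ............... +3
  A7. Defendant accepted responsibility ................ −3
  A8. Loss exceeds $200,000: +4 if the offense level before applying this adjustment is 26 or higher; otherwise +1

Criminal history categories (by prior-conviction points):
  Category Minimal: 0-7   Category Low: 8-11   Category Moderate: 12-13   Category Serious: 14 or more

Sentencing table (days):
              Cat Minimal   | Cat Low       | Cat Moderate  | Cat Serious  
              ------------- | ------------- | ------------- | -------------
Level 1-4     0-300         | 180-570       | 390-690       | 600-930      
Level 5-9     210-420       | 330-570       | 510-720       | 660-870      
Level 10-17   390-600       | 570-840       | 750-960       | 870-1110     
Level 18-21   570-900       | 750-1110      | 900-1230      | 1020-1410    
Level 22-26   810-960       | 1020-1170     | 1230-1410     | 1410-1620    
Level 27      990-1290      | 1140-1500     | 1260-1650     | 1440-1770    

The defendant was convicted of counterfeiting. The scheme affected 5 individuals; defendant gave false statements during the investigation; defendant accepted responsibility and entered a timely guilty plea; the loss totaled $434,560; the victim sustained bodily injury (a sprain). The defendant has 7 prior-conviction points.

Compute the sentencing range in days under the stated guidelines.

Base offense level for counterfeiting: 17.
A1 applies: 17 + 2 = 19.
A2 applies (level before this adjustment is 19 ≥ 17, so +4): 19 + 4 = 23.
A3 does not apply.
A6 applies: 23 + 3 = 26.
A7 applies: 26 − 3 = 23.
A8 applies (level before this adjustment is 23 < 26, so +1): 23 + 1 = 24.
Final offense level: 24.
Criminal history: 7 prior points → Category Minimal (0-7).
Level 24 falls in the 22-26 band.
Grid: Level 22-26 × Category Minimal = 810-960 days.

810-960 days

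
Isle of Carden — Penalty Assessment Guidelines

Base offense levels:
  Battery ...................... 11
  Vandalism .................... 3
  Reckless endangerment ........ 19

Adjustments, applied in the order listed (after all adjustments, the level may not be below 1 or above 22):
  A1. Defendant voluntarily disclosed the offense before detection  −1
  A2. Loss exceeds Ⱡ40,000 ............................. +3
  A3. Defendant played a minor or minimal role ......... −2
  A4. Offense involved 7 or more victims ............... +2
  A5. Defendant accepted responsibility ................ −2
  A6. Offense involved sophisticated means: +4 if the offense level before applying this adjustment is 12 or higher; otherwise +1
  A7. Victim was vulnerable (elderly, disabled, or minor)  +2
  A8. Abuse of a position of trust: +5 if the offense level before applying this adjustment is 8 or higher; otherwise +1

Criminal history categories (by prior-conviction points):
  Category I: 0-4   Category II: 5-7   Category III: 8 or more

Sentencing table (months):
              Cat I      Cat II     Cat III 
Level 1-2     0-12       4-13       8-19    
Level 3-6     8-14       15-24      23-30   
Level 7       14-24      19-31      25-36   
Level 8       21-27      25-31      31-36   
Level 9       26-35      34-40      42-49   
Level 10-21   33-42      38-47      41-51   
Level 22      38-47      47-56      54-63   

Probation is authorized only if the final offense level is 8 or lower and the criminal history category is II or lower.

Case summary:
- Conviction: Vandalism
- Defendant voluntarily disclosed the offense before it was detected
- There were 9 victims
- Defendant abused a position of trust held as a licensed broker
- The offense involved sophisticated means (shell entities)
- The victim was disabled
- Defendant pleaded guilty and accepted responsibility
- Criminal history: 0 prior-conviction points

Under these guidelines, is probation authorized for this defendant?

Yes

Base offense level for vandalism: 3.
A1 applies: 3 − 1 = 2.
A3 does not apply.
A4 applies: 2 + 2 = 4.
A5 applies: 4 − 2 = 2.
A6 applies (level before this adjustment is 2 < 12, so +1): 2 + 1 = 3.
A7 applies: 3 + 2 = 5.
A8 applies (level before this adjustment is 5 < 8, so +1): 5 + 1 = 6.
Final offense level: 6.
Criminal history: 0 prior points → Category I (0-4).
Level 6 falls in the 3-6 band.
Grid: Level 3-6 × Category I = 8-14 months.
Probation check: level 6 ≤ 8 and category I ≤ II → eligible.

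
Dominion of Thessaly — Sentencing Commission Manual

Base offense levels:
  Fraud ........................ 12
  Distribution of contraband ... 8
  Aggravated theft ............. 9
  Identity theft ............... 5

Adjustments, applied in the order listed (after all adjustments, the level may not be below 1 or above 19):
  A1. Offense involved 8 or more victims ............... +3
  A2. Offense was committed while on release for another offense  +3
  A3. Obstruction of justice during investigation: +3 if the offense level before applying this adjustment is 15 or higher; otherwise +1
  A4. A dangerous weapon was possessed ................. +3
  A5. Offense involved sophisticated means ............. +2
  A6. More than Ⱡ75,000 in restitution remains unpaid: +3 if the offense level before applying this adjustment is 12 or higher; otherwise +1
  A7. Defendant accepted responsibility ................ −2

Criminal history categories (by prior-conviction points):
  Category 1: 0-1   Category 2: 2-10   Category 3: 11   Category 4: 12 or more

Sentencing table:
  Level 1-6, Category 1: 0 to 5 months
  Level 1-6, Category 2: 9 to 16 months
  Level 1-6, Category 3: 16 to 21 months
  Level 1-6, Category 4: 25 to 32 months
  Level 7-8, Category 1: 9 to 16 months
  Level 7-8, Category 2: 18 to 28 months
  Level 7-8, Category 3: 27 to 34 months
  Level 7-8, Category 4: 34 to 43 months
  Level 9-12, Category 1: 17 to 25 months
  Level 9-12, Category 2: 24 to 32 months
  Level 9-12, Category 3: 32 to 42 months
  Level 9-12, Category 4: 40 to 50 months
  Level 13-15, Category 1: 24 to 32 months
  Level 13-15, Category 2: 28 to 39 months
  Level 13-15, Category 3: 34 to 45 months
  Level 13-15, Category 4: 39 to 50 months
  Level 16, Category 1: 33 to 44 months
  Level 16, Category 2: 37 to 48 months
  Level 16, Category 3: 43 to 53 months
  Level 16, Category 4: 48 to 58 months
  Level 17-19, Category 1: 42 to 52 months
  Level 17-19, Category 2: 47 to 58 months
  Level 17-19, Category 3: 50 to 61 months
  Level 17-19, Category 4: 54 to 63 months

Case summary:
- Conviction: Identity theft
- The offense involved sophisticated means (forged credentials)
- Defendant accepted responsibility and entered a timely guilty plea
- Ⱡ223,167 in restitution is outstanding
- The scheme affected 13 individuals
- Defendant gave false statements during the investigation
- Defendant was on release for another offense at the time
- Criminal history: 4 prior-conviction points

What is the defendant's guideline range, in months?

Base offense level for identity theft: 5.
A1 applies: 5 + 3 = 8.
A2 applies: 8 + 3 = 11.
A3 applies (level before this adjustment is 11 < 15, so +1): 11 + 1 = 12.
A4 does not apply.
A5 applies: 12 + 2 = 14.
A6 applies (level before this adjustment is 14 ≥ 12, so +3): 14 + 3 = 17.
A7 applies: 17 − 2 = 15.
Final offense level: 15.
Criminal history: 4 prior points → Category 2 (2-10).
Level 15 falls in the 13-15 band.
Grid: Level 13-15 × Category 2 = 28-39 months.

28-39 months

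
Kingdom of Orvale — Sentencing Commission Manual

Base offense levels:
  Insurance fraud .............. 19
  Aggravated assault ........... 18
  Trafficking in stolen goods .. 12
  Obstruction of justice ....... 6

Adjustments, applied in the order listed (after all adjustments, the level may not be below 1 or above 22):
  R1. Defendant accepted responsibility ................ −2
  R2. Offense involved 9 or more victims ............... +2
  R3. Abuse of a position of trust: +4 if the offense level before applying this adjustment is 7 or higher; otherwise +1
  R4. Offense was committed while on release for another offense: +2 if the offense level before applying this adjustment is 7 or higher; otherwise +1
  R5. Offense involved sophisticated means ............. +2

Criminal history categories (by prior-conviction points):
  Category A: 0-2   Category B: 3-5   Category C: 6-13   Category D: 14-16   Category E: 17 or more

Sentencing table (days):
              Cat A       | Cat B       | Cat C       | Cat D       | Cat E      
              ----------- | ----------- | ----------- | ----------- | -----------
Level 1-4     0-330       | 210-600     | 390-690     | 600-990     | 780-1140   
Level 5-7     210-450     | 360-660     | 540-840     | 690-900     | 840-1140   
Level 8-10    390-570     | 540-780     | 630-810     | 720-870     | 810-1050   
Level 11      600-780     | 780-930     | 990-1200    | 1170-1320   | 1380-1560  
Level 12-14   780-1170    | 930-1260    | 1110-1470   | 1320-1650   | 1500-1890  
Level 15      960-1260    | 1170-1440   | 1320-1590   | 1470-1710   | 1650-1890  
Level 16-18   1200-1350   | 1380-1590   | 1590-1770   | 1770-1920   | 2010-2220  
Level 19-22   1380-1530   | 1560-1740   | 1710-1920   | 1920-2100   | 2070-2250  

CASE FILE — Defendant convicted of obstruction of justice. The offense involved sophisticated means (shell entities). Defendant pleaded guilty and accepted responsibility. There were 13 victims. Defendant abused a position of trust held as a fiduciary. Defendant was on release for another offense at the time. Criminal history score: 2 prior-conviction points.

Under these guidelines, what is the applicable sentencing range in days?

Base offense level for obstruction of justice: 6.
R1 applies: 6 − 2 = 4.
R2 applies: 4 + 2 = 6.
R3 applies (level before this adjustment is 6 < 7, so +1): 6 + 1 = 7.
R4 applies (level before this adjustment is 7 ≥ 7, so +2): 7 + 2 = 9.
R5 applies: 9 + 2 = 11.
Final offense level: 11.
Criminal history: 2 prior points → Category A (0-2).
Level 11 falls in the 11 band.
Grid: Level 11 × Category A = 600-780 days.

600-780 days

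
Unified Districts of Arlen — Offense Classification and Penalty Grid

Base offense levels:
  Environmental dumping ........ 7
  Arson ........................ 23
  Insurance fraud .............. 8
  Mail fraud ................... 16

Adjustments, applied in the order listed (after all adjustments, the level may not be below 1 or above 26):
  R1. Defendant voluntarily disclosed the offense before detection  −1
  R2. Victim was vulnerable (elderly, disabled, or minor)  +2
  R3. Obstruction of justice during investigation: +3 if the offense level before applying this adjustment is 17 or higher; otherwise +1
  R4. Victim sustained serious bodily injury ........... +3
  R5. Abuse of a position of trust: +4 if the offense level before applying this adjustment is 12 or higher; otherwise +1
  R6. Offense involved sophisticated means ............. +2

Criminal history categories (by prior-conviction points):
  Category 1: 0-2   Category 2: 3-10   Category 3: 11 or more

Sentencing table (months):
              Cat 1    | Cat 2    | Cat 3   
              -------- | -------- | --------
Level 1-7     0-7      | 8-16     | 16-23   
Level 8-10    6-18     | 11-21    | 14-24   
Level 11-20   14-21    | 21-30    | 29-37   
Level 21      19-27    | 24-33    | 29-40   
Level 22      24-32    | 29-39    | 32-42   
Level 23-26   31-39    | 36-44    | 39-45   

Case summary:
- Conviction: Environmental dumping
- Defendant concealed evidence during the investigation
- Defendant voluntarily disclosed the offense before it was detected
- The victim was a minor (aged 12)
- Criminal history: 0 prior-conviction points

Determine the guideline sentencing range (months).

6-18 months

Base offense level for environmental dumping: 7.
R1 applies: 7 − 1 = 6.
R2 applies: 6 + 2 = 8.
R3 applies (level before this adjustment is 8 < 17, so +1): 8 + 1 = 9.
R5 does not apply.
Final offense level: 9.
Criminal history: 0 prior points → Category 1 (0-2).
Level 9 falls in the 8-10 band.
Grid: Level 8-10 × Category 1 = 6-18 months.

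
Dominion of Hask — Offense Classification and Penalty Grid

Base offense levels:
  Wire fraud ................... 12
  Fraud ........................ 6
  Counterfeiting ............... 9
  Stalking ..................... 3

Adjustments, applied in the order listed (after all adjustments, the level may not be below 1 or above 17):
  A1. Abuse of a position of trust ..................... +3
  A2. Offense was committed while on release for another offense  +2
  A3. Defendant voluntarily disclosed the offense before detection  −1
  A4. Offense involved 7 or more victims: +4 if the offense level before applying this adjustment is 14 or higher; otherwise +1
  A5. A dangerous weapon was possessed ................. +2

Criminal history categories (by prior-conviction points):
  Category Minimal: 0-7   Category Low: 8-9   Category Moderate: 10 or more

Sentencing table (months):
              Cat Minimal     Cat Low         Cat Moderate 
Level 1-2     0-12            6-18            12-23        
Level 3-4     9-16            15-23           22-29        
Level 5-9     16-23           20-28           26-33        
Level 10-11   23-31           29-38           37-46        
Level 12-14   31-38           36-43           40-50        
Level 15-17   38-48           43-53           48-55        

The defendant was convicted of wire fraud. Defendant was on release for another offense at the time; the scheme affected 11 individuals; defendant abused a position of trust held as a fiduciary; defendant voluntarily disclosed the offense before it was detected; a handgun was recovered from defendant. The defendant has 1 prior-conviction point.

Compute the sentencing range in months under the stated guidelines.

Base offense level for wire fraud: 12.
A1 applies: 12 + 3 = 15.
A2 applies: 15 + 2 = 17.
A3 applies: 17 − 1 = 16.
A4 applies (level before this adjustment is 16 ≥ 14, so +4): 16 + 4 = 20.
A5 applies: 20 + 2 = 22.
Level 22 exceeds the maximum of 17; capped at 17.
Final offense level: 17.
Criminal history: 1 prior point → Category Minimal (0-7).
Level 17 falls in the 15-17 band.
Grid: Level 15-17 × Category Minimal = 38-48 months.

38-48 months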